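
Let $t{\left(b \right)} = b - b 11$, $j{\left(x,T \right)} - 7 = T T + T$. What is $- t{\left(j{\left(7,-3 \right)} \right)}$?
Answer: $130$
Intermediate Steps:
$j{\left(x,T \right)} = 7 + T + T^{2}$ ($j{\left(x,T \right)} = 7 + \left(T T + T\right) = 7 + \left(T^{2} + T\right) = 7 + \left(T + T^{2}\right) = 7 + T + T^{2}$)
$t{\left(b \right)} = - 10 b$ ($t{\left(b \right)} = b - 11 b = - 10 b$)
$- t{\left(j{\left(7,-3 \right)} \right)} = - \left(-10\right) \left(7 - 3 + \left(-3\right)^{2}\right) = - \left(-10\right) \left(7 - 3 + 9\right) = - \left(-10\right) 13 = \left(-1\right) \left(-130\right) = 130$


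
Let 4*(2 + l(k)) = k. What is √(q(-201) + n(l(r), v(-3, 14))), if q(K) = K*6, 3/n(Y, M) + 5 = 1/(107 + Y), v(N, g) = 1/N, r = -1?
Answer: I*√586177697/697 ≈ 34.736*I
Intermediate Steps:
l(k) = -2 + k/4
n(Y, M) = 3/(-5 + 1/(107 + Y))
q(K) = 6*K
√(q(-201) + n(l(r), v(-3, 14))) = √(6*(-201) + 3*(-107 - (-2 + (¼)*(-1)))/(534 + 5*(-2 + (¼)*(-1)))) = √(-1206 + 3*(-107 - (-2 - ¼))/(534 + 5*(-2 - ¼))) = √(-1206 + 3*(-107 - 1*(-9/4))/(534 + 5*(-9/4))) = √(-1206 + 3*(-107 + 9/4)/(534 - 45/4)) = √(-1206 + 3*(-419/4)/(2091/4)) = √(-1206 + 3*(4/2091)*(-419/4)) = √(-1206 - 419/697) = √(-841001/697) = I*√586177697/697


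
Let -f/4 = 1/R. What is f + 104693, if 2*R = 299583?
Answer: 31364243011/299583 ≈ 1.0469e+5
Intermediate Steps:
R = 299583/2 (R = (1/2)*299583 = 299583/2 ≈ 1.4979e+5)
f = -8/299583 (f = -4/299583/2 = -4*2/299583 = -8/299583 ≈ -2.6704e-5)
f + 104693 = -8/299583 + 104693 = 31364243011/299583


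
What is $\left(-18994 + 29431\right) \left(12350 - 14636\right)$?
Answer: $-23858982$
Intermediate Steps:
$\left(-18994 + 29431\right) \left(12350 - 14636\right) = 10437 \left(-2286\right) = -23858982$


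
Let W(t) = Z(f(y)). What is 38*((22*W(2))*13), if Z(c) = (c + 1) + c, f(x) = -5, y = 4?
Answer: -97812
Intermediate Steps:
Z(c) = 1 + 2*c (Z(c) = (1 + c) + c = 1 + 2*c)
W(t) = -9 (W(t) = 1 + 2*(-5) = 1 - 10 = -9)
38*((22*W(2))*13) = 38*((22*(-9))*13) = 38*(-198*13) = 38*(-2574) = -97812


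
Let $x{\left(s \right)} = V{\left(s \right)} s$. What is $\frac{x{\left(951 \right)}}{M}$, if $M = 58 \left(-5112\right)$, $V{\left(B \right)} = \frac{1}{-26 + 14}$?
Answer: $\frac{317}{1185984} \approx 0.00026729$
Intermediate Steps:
$V{\left(B \right)} = - \frac{1}{12}$ ($V{\left(B \right)} = \frac{1}{-12} = - \frac{1}{12}$)
$M = -296496$
$x{\left(s \right)} = - \frac{s}{12}$
$\frac{x{\left(951 \right)}}{M} = \frac{\left(- \frac{1}{12}\right) 951}{-296496} = \left(- \frac{317}{4}\right) \left(- \frac{1}{296496}\right) = \frac{317}{1185984}$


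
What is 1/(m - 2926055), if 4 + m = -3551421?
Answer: -1/6477480 ≈ -1.5438e-7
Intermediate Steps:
m = -3551425 (m = -4 - 3551421 = -3551425)
1/(m - 2926055) = 1/(-3551425 - 2926055) = 1/(-6477480) = -1/6477480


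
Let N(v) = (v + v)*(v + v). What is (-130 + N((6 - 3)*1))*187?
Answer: -17578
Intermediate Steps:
N(v) = 4*v**2 (N(v) = (2*v)*(2*v) = 4*v**2)
(-130 + N((6 - 3)*1))*187 = (-130 + 4*((6 - 3)*1)**2)*187 = (-130 + 4*(3*1)**2)*187 = (-130 + 4*3**2)*187 = (-130 + 4*9)*187 = (-130 + 36)*187 = -94*187 = -17578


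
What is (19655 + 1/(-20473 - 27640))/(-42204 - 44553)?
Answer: -315220338/1391379847 ≈ -0.22655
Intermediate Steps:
(19655 + 1/(-20473 - 27640))/(-42204 - 44553) = (19655 + 1/(-48113))/(-86757) = (19655 - 1/48113)*(-1/86757) = (945661014/48113)*(-1/86757) = -315220338/1391379847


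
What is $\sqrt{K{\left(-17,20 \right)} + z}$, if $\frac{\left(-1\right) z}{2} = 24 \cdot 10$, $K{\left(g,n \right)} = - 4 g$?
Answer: $2 i \sqrt{103} \approx 20.298 i$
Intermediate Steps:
$z = -480$ ($z = - 2 \cdot 24 \cdot 10 = \left(-2\right) 240 = -480$)
$\sqrt{K{\left(-17,20 \right)} + z} = \sqrt{\left(-4\right) \left(-17\right) - 480} = \sqrt{68 - 480} = \sqrt{-412} = 2 i \sqrt{103}$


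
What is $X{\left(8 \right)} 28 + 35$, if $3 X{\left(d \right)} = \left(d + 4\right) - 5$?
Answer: $\frac{301}{3} \approx 100.33$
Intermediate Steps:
$X{\left(d \right)} = - \frac{1}{3} + \frac{d}{3}$ ($X{\left(d \right)} = \frac{\left(d + 4\right) - 5}{3} = \frac{\left(4 + d\right) - 5}{3} = \frac{-1 + d}{3} = - \frac{1}{3} + \frac{d}{3}$)
$X{\left(8 \right)} 28 + 35 = \left(- \frac{1}{3} + \frac{1}{3} \cdot 8\right) 28 + 35 = \left(- \frac{1}{3} + \frac{8}{3}\right) 28 + 35 = \frac{7}{3} \cdot 28 + 35 = \frac{196}{3} + 35 = \frac{301}{3}$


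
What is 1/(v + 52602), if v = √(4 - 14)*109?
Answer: 26301/1383544607 - 109*I*√10/2767089214 ≈ 1.901e-5 - 1.2457e-7*I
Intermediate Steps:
v = 109*I*√10 (v = √(-10)*109 = (I*√10)*109 = 109*I*√10 ≈ 344.69*I)
1/(v + 52602) = 1/(109*I*√10 + 52602) = 1/(52602 + 109*I*√10)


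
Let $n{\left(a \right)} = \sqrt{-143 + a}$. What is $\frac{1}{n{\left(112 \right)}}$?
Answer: $- \frac{i \sqrt{31}}{31} \approx - 0.17961 i$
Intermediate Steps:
$\frac{1}{n{\left(112 \right)}} = \frac{1}{\sqrt{-143 + 112}} = \frac{1}{\sqrt{-31}} = \frac{1}{i \sqrt{31}} = - \frac{i \sqrt{31}}{31}$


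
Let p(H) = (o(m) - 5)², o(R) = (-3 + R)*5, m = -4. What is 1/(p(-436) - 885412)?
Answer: -1/883812 ≈ -1.1315e-6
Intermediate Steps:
o(R) = -15 + 5*R
p(H) = 1600 (p(H) = ((-15 + 5*(-4)) - 5)² = ((-15 - 20) - 5)² = (-35 - 5)² = (-40)² = 1600)
1/(p(-436) - 885412) = 1/(1600 - 885412) = 1/(-883812) = -1/883812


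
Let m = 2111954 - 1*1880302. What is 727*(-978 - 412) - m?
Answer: -1242182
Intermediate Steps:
m = 231652 (m = 2111954 - 1880302 = 231652)
727*(-978 - 412) - m = 727*(-978 - 412) - 1*231652 = 727*(-1390) - 231652 = -1010530 - 231652 = -1242182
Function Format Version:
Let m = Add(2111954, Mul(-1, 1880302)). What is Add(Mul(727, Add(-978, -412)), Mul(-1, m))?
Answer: -1242182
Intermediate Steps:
m = 231652 (m = Add(2111954, -1880302) = 231652)
Add(Mul(727, Add(-978, -412)), Mul(-1, m)) = Add(Mul(727, Add(-978, -412)), Mul(-1, 231652)) = Add(Mul(727, -1390), -231652) = Add(-1010530, -231652) = -1242182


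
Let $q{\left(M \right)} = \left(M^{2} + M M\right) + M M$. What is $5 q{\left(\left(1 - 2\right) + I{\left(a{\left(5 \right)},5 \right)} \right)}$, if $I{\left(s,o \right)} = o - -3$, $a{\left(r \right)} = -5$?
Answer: $735$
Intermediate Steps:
$I{\left(s,o \right)} = 3 + o$ ($I{\left(s,o \right)} = o + 3 = 3 + o$)
$q{\left(M \right)} = 3 M^{2}$ ($q{\left(M \right)} = \left(M^{2} + M^{2}\right) + M^{2} = 2 M^{2} + M^{2} = 3 M^{2}$)
$5 q{\left(\left(1 - 2\right) + I{\left(a{\left(5 \right)},5 \right)} \right)} = 5 \cdot 3 \left(\left(1 - 2\right) + \left(3 + 5\right)\right)^{2} = 5 \cdot 3 \left(-1 + 8\right)^{2} = 5 \cdot 3 \cdot 7^{2} = 5 \cdot 3 \cdot 49 = 5 \cdot 147 = 735$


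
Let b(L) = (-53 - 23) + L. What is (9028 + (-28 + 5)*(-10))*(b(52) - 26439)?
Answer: -244994454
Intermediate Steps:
b(L) = -76 + L
(9028 + (-28 + 5)*(-10))*(b(52) - 26439) = (9028 + (-28 + 5)*(-10))*((-76 + 52) - 26439) = (9028 - 23*(-10))*(-24 - 26439) = (9028 + 230)*(-26463) = 9258*(-26463) = -244994454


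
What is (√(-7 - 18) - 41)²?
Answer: 1656 - 410*I ≈ 1656.0 - 410.0*I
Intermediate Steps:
(√(-7 - 18) - 41)² = (√(-25) - 41)² = (5*I - 41)² = (-41 + 5*I)²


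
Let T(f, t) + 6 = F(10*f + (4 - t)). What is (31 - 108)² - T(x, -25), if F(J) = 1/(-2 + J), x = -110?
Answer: 6368256/1073 ≈ 5935.0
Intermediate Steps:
T(f, t) = -6 + 1/(2 - t + 10*f) (T(f, t) = -6 + 1/(-2 + (10*f + (4 - t))) = -6 + 1/(-2 + (4 - t + 10*f)) = -6 + 1/(2 - t + 10*f))
(31 - 108)² - T(x, -25) = (31 - 108)² - (-11 - 60*(-110) + 6*(-25))/(2 - 1*(-25) + 10*(-110)) = (-77)² - (-11 + 6600 - 150)/(2 + 25 - 1100) = 5929 - 6439/(-1073) = 5929 - (-1)*6439/1073 = 5929 - 1*(-6439/1073) = 5929 + 6439/1073 = 6368256/1073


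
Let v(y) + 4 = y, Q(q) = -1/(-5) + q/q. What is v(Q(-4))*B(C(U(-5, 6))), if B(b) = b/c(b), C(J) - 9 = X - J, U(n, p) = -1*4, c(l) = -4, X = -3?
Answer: 7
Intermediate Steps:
Q(q) = 6/5 (Q(q) = -1*(-1/5) + 1 = 1/5 + 1 = 6/5)
U(n, p) = -4
v(y) = -4 + y
C(J) = 6 - J (C(J) = 9 + (-3 - J) = 6 - J)
B(b) = -b/4 (B(b) = b/(-4) = b*(-1/4) = -b/4)
v(Q(-4))*B(C(U(-5, 6))) = (-4 + 6/5)*(-(6 - 1*(-4))/4) = -(-7)*(6 + 4)/10 = -(-7)*10/10 = -14/5*(-5/2) = 7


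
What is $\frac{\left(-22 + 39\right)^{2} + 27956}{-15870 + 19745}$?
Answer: $\frac{5649}{775} \approx 7.289$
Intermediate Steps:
$\frac{\left(-22 + 39\right)^{2} + 27956}{-15870 + 19745} = \frac{17^{2} + 27956}{3875} = \left(289 + 27956\right) \frac{1}{3875} = 28245 \cdot \frac{1}{3875} = \frac{5649}{775}$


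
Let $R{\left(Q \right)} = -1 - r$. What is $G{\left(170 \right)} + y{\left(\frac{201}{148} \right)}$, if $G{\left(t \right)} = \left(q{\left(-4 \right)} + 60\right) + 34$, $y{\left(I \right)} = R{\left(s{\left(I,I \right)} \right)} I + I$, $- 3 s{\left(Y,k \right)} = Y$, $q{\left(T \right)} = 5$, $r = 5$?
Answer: $\frac{13647}{148} \approx 92.209$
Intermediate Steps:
$s{\left(Y,k \right)} = - \frac{Y}{3}$
$R{\left(Q \right)} = -6$ ($R{\left(Q \right)} = -1 - 5 = -6$)
$y{\left(I \right)} = - 5 I$ ($y{\left(I \right)} = - 6 I + I = - 5 I$)
$G{\left(t \right)} = 99$ ($G{\left(t \right)} = \left(5 + 60\right) + 34 = 65 + 34 = 99$)
$G{\left(170 \right)} + y{\left(\frac{201}{148} \right)} = 99 - 5 \cdot \frac{201}{148} = 99 - 5 \cdot 201 \cdot \frac{1}{148} = 99 - \frac{1005}{148} = \frac{13647}{148}$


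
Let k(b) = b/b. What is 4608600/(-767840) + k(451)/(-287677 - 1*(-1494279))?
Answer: -69509315117/11580965996 ≈ -6.0020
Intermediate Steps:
k(b) = 1
4608600/(-767840) + k(451)/(-287677 - 1*(-1494279)) = 4608600/(-767840) + 1/(-287677 - 1*(-1494279)) = 4608600*(-1/767840) + 1/(-287677 + 1494279) = -115215/19196 + 1/1206602 = -69509315117/11580965996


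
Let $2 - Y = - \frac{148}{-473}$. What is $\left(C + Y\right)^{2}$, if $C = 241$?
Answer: $\frac{13176973681}{223729} \approx 58897.0$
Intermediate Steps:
$Y = \frac{798}{473}$ ($Y = 2 - - \frac{148}{-473} = 2 - \left(-148\right) \left(- \frac{1}{473}\right) = 2 - \frac{148}{473} = \frac{798}{473} \approx 1.6871$)
$\left(C + Y\right)^{2} = \left(241 + \frac{798}{473}\right)^{2} = \left(\frac{114791}{473}\right)^{2} = \frac{13176973681}{223729}$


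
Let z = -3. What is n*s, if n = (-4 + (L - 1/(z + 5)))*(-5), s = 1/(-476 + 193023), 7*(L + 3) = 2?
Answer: 505/2695658 ≈ 0.00018734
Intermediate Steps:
L = -19/7 (L = -3 + (1/7)*2 = -3 + 2/7 = -19/7 ≈ -2.7143)
s = 1/192547 ≈ 5.1935e-6
n = 505/14 (n = (-4 + (-19/7 - 1/(-3 + 5)))*(-5) = (-4 + (-19/7 - 1/2))*(-5) = (-4 - 45/14)*(-5) = -101/14*(-5) = 505/14 ≈ 36.071)
n*s = (505/14)*(1/192547) = 505/2695658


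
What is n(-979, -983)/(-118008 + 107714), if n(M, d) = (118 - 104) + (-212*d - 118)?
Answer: -104146/5147 ≈ -20.234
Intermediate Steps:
n(M, d) = -104 - 212*d (n(M, d) = 14 + (-118 - 212*d) = -104 - 212*d)
n(-979, -983)/(-118008 + 107714) = (-104 - 212*(-983))/(-118008 + 107714) = (-104 + 208396)/(-10294) = 208292*(-1/10294) = -104146/5147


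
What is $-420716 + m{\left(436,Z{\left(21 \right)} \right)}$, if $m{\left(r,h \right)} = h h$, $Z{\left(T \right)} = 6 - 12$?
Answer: $-420680$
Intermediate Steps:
$Z{\left(T \right)} = -6$
$m{\left(r,h \right)} = h^{2}$
$-420716 + m{\left(436,Z{\left(21 \right)} \right)} = -420716 + \left(-6\right)^{2} = -420716 + 36 = -420680$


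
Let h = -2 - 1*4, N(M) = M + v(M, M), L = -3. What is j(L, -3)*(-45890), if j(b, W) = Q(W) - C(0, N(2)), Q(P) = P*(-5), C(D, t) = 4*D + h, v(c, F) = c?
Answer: -963690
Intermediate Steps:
N(M) = 2*M (N(M) = M + M = 2*M)
h = -6 (h = -2 - 4 = -6)
C(D, t) = -6 + 4*D (C(D, t) = 4*D - 6 = -6 + 4*D)
Q(P) = -5*P
j(b, W) = 6 - 5*W (j(b, W) = -5*W - (-6 + 4*0) = -5*W - (-6 + 0) = -5*W - 1*(-6) = -5*W + 6 = 6 - 5*W)
j(L, -3)*(-45890) = (6 - 5*(-3))*(-45890) = (6 + 15)*(-45890) = 21*(-45890) = -963690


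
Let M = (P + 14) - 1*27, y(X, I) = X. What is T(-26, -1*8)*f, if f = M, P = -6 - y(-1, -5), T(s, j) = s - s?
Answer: 0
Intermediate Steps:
T(s, j) = 0
P = -5 (P = -6 - 1*(-1) = -6 + 1 = -5)
M = -18 (M = (-5 + 14) - 1*27 = 9 - 27 = -18)
f = -18
T(-26, -1*8)*f = 0*(-18) = 0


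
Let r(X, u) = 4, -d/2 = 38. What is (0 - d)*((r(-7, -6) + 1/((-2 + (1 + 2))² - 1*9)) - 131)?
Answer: -19323/2 ≈ -9661.5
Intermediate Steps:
d = -76 (d = -2*38 = -76)
(0 - d)*((r(-7, -6) + 1/((-2 + (1 + 2))² - 1*9)) - 131) = (0 - 1*(-76))*((4 + 1/((-2 + (1 + 2))² - 1*9)) - 131) = (0 + 76)*((4 + 1/((-2 + 3)² - 9)) - 131) = 76*((4 + 1/(1² - 9)) - 131) = 76*((4 + 1/(1 - 9)) - 131) = 76*((4 + 1/(-8)) - 131) = 76*((4 - ⅛) - 131) = 76*(31/8 - 131) = 76*(-1017/8) = -19323/2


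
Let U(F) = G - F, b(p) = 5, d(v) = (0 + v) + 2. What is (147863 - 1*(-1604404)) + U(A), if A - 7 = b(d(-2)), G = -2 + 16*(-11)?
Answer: 1752077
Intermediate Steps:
G = -178 (G = -2 - 176 = -178)
d(v) = 2 + v (d(v) = v + 2 = 2 + v)
A = 12 (A = 7 + 5 = 12)
U(F) = -178 - F
(147863 - 1*(-1604404)) + U(A) = (147863 - 1*(-1604404)) + (-178 - 1*12) = (147863 + 1604404) + (-178 - 12) = 1752267 - 190 = 1752077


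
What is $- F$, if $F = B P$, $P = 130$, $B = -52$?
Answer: $6760$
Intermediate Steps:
$F = -6760$ ($F = \left(-52\right) 130 = -6760$)
$- F = \left(-1\right) \left(-6760\right) = 6760$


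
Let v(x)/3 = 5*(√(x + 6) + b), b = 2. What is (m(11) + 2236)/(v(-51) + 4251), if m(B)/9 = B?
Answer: 3332045/6112362 - 11675*I*√5/2037454 ≈ 0.54513 - 0.012813*I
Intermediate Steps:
m(B) = 9*B
v(x) = 30 + 15*√(6 + x) (v(x) = 3*(5*(√(x + 6) + 2)) = 3*(5*(√(6 + x) + 2)) = 3*(5*(2 + √(6 + x))) = 3*(10 + 5*√(6 + x)) = 30 + 15*√(6 + x))
(m(11) + 2236)/(v(-51) + 4251) = (9*11 + 2236)/((30 + 15*√(6 - 51)) + 4251) = (99 + 2236)/((30 + 15*√(-45)) + 4251) = 2335/((30 + 15*(3*I*√5)) + 4251) = 2335/((30 + 45*I*√5) + 4251) = 2335/(4281 + 45*I*√5)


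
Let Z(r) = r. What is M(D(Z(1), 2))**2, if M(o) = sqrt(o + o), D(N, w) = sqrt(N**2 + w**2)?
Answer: 2*sqrt(5) ≈ 4.4721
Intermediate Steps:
M(o) = sqrt(2)*sqrt(o) (M(o) = sqrt(2*o) = sqrt(2)*sqrt(o))
M(D(Z(1), 2))**2 = (sqrt(2)*sqrt(sqrt(1**2 + 2**2)))**2 = (sqrt(2)*sqrt(sqrt(1 + 4)))**2 = (sqrt(2)*sqrt(sqrt(5)))**2 = (sqrt(2)*5**(1/4))**2 = 2*sqrt(5)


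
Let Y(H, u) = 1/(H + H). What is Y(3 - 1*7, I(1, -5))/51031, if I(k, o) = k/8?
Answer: -1/408248 ≈ -2.4495e-6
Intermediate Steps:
I(k, o) = k/8 (I(k, o) = k*(⅛) = k/8)
Y(H, u) = 1/(2*H)
Y(3 - 1*7, I(1, -5))/51031 = (1/(2*(3 - 1*7)))/51031 = (1/(2*(3 - 7)))*(1/51031) = ((½)/(-4))*(1/51031) = ((½)*(-¼))*(1/51031) = -⅛*1/51031 = -1/408248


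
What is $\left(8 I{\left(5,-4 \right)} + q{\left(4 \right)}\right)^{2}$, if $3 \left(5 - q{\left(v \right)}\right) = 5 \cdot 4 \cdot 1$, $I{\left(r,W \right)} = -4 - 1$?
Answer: $\frac{15625}{9} \approx 1736.1$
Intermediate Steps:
$I{\left(r,W \right)} = -5$ ($I{\left(r,W \right)} = -4 - 1 = -5$)
$q{\left(v \right)} = - \frac{5}{3}$ ($q{\left(v \right)} = 5 - \frac{5 \cdot 4 \cdot 1}{3} = 5 - \frac{20 \cdot 1}{3} = 5 - \frac{20}{3} = - \frac{5}{3}$)
$\left(8 I{\left(5,-4 \right)} + q{\left(4 \right)}\right)^{2} = \left(8 \left(-5\right) - \frac{5}{3}\right)^{2} = \left(-40 - \frac{5}{3}\right)^{2} = \left(- \frac{125}{3}\right)^{2} = \frac{15625}{9}$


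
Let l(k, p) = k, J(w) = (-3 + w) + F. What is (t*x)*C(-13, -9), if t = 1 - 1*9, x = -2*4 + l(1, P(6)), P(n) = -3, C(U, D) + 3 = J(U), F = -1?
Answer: -1120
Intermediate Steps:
J(w) = -4 + w (J(w) = (-3 + w) - 1 = -4 + w)
C(U, D) = -7 + U (C(U, D) = -3 + (-4 + U) = -7 + U)
x = -7 (x = -2*4 + 1 = -8 + 1 = -7)
t = -8 (t = 1 - 9 = -8)
(t*x)*C(-13, -9) = (-8*(-7))*(-7 - 13) = 56*(-20) = -1120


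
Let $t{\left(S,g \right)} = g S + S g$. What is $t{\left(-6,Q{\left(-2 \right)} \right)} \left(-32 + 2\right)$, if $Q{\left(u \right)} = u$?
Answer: $-720$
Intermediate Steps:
$t{\left(S,g \right)} = 2 S g$ ($t{\left(S,g \right)} = S g + S g = 2 S g$)
$t{\left(-6,Q{\left(-2 \right)} \right)} \left(-32 + 2\right) = 2 \left(-6\right) \left(-2\right) \left(-32 + 2\right) = 24 \left(-30\right) = -720$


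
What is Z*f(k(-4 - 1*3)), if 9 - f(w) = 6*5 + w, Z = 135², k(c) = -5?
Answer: -291600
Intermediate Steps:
Z = 18225
f(w) = -21 - w (f(w) = 9 - (6*5 + w) = 9 - (30 + w) = 9 + (-30 - w) = -21 - w)
Z*f(k(-4 - 1*3)) = 18225*(-21 - 1*(-5)) = 18225*(-21 + 5) = 18225*(-16) = -291600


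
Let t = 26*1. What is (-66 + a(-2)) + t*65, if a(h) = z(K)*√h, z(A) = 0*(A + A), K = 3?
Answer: 1624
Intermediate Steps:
t = 26
z(A) = 0 (z(A) = 0*(2*A) = 0)
a(h) = 0 (a(h) = 0*√h = 0)
(-66 + a(-2)) + t*65 = (-66 + 0) + 26*65 = -66 + 1690 = 1624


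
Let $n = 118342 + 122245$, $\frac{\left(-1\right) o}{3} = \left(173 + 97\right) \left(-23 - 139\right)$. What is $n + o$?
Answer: $371807$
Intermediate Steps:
$o = 131220$ ($o = - 3 \left(173 + 97\right) \left(-23 - 139\right) = - 3 \cdot 270 \left(-23 - 139\right) = - 3 \cdot 270 \left(-162\right) = \left(-3\right) \left(-43740\right) = 131220$)
$n = 240587$
$n + o = 240587 + 131220 = 371807$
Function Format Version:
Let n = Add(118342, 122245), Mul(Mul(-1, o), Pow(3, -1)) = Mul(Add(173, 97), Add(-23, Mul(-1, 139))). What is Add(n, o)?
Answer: 371807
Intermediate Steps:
o = 131220 (o = Mul(-3, Mul(Add(173, 97), Add(-23, Mul(-1, 139)))) = Mul(-3, Mul(270, Add(-23, -139))) = Mul(-3, Mul(270, -162)) = Mul(-3, -43740) = 131220)
n = 240587
Add(n, o) = Add(240587, 131220) = 371807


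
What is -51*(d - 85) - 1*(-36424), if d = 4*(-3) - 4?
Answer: 41575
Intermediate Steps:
d = -16 (d = -12 - 4 = -16)
-51*(d - 85) - 1*(-36424) = -51*(-16 - 85) - 1*(-36424) = -51*(-101) + 36424 = 5151 + 36424 = 41575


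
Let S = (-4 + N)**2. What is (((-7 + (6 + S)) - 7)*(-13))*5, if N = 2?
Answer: 260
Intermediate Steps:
S = 4 (S = (-4 + 2)**2 = (-2)**2 = 4)
(((-7 + (6 + S)) - 7)*(-13))*5 = (((-7 + (6 + 4)) - 7)*(-13))*5 = (((-7 + 10) - 7)*(-13))*5 = ((3 - 7)*(-13))*5 = -4*(-13)*5 = 52*5 = 260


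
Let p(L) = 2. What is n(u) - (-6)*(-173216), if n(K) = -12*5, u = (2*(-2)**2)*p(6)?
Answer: -1039356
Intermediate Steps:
u = 16 (u = (2*(-2)**2)*2 = (2*4)*2 = 8*2 = 16)
n(K) = -60
n(u) - (-6)*(-173216) = -60 - (-6)*(-173216) = -60 - 1*1039296 = -60 - 1039296 = -1039356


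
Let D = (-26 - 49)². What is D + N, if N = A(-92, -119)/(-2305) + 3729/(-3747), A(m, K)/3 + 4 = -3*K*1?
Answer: 16189877819/2878945 ≈ 5623.5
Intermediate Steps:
A(m, K) = -12 - 9*K (A(m, K) = -12 + 3*(-3*K*1) = -12 + 3*(-3*K) = -12 - 9*K)
N = -4187806/2878945 (N = (-12 - 9*(-119))/(-2305) + 3729/(-3747) = (-12 + 1071)*(-1/2305) + 3729*(-1/3747) = 1059*(-1/2305) - 1243/1249 = -1059/2305 - 1243/1249 = -4187806/2878945 ≈ -1.4546)
D = 5625 (D = (-75)² = 5625)
D + N = 5625 - 4187806/2878945 = 16189877819/2878945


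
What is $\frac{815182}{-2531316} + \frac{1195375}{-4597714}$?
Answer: $- \frac{846730694681}{1454783376453} \approx -0.58203$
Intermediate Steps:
$\frac{815182}{-2531316} + \frac{1195375}{-4597714} = 815182 \left(- \frac{1}{2531316}\right) + 1195375 \left(- \frac{1}{4597714}\right) = - \frac{407591}{1265658} - \frac{1195375}{4597714} = - \frac{846730694681}{1454783376453}$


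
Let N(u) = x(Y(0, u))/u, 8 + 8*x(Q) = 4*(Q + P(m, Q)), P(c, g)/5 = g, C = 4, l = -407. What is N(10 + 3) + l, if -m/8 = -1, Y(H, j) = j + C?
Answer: -5241/13 ≈ -403.15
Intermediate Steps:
Y(H, j) = 4 + j (Y(H, j) = j + 4 = 4 + j)
m = 8 (m = -8*(-1) = 8)
P(c, g) = 5*g
x(Q) = -1 + 3*Q (x(Q) = -1 + (4*(Q + 5*Q))/8 = -1 + (4*(6*Q))/8 = -1 + (24*Q)/8 = -1 + 3*Q)
N(u) = (11 + 3*u)/u (N(u) = (-1 + 3*(4 + u))/u = (-1 + (12 + 3*u))/u = (11 + 3*u)/u)
N(10 + 3) + l = (3 + 11/(10 + 3)) - 407 = (3 + 11/13) - 407 = 50/13 - 407 = -5241/13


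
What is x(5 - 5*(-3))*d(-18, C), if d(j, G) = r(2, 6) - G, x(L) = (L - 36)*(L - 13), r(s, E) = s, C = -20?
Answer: -2464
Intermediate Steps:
x(L) = (-36 + L)*(-13 + L)
d(j, G) = 2 - G
x(5 - 5*(-3))*d(-18, C) = (468 + (5 - 5*(-3))² - 49*(5 - 5*(-3)))*(2 - 1*(-20)) = (468 + (5 + 15)² - 49*(5 + 15))*(2 + 20) = (468 + 20² - 49*20)*22 = (468 + 400 - 980)*22 = -112*22 = -2464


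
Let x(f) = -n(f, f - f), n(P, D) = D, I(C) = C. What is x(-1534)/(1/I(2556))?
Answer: 0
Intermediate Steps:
x(f) = 0 (x(f) = -(f - f) = -1*0 = 0)
x(-1534)/(1/I(2556)) = 0/(1/2556) = 0*2556 = 0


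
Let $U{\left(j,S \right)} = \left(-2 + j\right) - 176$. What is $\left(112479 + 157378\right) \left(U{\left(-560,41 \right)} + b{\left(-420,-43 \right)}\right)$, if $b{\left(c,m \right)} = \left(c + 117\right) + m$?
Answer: $-292524988$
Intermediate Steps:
$U{\left(j,S \right)} = -178 + j$
$b{\left(c,m \right)} = 117 + c + m$ ($b{\left(c,m \right)} = \left(117 + c\right) + m = 117 + c + m$)
$\left(112479 + 157378\right) \left(U{\left(-560,41 \right)} + b{\left(-420,-43 \right)}\right) = \left(112479 + 157378\right) \left(\left(-178 - 560\right) - 346\right) = 269857 \left(-738 - 346\right) = 269857 \left(-1084\right) = -292524988$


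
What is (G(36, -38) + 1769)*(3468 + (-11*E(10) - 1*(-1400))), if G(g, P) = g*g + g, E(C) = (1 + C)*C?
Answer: 11343458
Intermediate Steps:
E(C) = C*(1 + C)
G(g, P) = g + g² (G(g, P) = g² + g = g + g²)
(G(36, -38) + 1769)*(3468 + (-11*E(10) - 1*(-1400))) = (36*(1 + 36) + 1769)*(3468 + (-110*(1 + 10) - 1*(-1400))) = (36*37 + 1769)*(3468 + (-110*11 + 1400)) = (1332 + 1769)*(3468 + (-11*110 + 1400)) = 3101*(3468 + (-1210 + 1400)) = 3101*(3468 + 190) = 3101*3658 = 11343458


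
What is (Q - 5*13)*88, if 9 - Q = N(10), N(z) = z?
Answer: -5808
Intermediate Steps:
Q = -1 (Q = 9 - 1*10 = 9 - 10 = -1)
(Q - 5*13)*88 = (-1 - 5*13)*88 = (-1 - 65)*88 = -66*88 = -5808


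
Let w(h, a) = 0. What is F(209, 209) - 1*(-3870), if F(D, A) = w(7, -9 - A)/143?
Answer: 3870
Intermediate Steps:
F(D, A) = 0 (F(D, A) = 0/143 = 0*(1/143) = 0)
F(209, 209) - 1*(-3870) = 0 - 1*(-3870) = 0 + 3870 = 3870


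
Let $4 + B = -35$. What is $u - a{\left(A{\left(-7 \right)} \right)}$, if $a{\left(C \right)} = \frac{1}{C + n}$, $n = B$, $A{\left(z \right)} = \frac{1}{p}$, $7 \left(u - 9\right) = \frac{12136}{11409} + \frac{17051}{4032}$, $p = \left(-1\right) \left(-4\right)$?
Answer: $\frac{162742024163}{16637060160} \approx 9.7819$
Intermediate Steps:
$p = 4$
$u = \frac{1047178585}{107335872}$ ($u = 9 + \frac{\frac{12136}{11409} + \frac{17051}{4032}}{7} = 9 + \frac{1}{7} \cdot \frac{81155737}{15333696} = 9 + \frac{81155737}{107335872} = \frac{1047178585}{107335872} \approx 9.7561$)
$A{\left(z \right)} = \frac{1}{4}$
$B = -39$ ($B = -4 - 35 = -39$)
$n = -39$
$a{\left(C \right)} = \frac{1}{-39 + C}$ ($a{\left(C \right)} = \frac{1}{C - 39} = \frac{1}{-39 + C}$)
$u - a{\left(A{\left(-7 \right)} \right)} = \frac{1047178585}{107335872} - \frac{1}{-39 + \frac{1}{4}} = \frac{1047178585}{107335872} - \frac{1}{- \frac{155}{4}} = \frac{1047178585}{107335872} - - \frac{4}{155} = \frac{1047178585}{107335872} + \frac{4}{155} = \frac{162742024163}{16637060160}$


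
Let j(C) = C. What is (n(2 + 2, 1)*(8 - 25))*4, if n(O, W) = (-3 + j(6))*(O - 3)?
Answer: -204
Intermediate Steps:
n(O, W) = -9 + 3*O (n(O, W) = (-3 + 6)*(O - 3) = 3*(-3 + O) = -9 + 3*O)
(n(2 + 2, 1)*(8 - 25))*4 = ((-9 + 3*(2 + 2))*(8 - 25))*4 = ((-9 + 3*4)*(-17))*4 = ((-9 + 12)*(-17))*4 = (3*(-17))*4 = -51*4 = -204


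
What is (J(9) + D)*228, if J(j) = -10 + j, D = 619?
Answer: 140904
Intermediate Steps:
(J(9) + D)*228 = ((-10 + 9) + 619)*228 = (-1 + 619)*228 = 618*228 = 140904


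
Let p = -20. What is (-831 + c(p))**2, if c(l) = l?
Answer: 724201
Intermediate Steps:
(-831 + c(p))**2 = (-831 - 20)**2 = (-851)**2 = 724201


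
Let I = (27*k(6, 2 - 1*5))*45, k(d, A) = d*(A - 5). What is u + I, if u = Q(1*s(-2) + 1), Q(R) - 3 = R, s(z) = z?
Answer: -58318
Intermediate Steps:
Q(R) = 3 + R
k(d, A) = d*(-5 + A)
u = 2 (u = 3 + (1*(-2) + 1) = 3 + (-2 + 1) = 3 - 1 = 2)
I = -58320 (I = (27*(6*(-5 + (2 - 1*5))))*45 = (27*(6*(-5 + (2 - 5))))*45 = (27*(6*(-5 - 3)))*45 = (27*(6*(-8)))*45 = (27*(-48))*45 = -1296*45 = -58320)
u + I = 2 - 58320 = -58318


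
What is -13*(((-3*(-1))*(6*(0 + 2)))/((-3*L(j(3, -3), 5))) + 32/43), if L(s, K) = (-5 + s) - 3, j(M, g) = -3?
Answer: -11284/473 ≈ -23.856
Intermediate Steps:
L(s, K) = -8 + s
-13*(((-3*(-1))*(6*(0 + 2)))/((-3*L(j(3, -3), 5))) + 32/43) = -13*(((-3*(-1))*(6*(0 + 2)))/((-3*(-8 - 3))) + 32/43) = -13*((3*(6*2))/((-3*(-11))) + 32*(1/43)) = -13*((3*12)/33 + 32/43) = -13*(36*(1/33) + 32/43) = -13*(12/11 + 32/43) = -13*868/473 = -11284/473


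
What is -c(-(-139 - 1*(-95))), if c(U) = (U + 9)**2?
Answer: -2809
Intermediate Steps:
c(U) = (9 + U)**2
-c(-(-139 - 1*(-95))) = -(9 - (-139 - 1*(-95)))**2 = -(9 - (-139 + 95))**2 = -(9 - 1*(-44))**2 = -(9 + 44)**2 = -1*53**2 = -1*2809 = -2809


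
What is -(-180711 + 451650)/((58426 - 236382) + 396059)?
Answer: -90313/72701 ≈ -1.2423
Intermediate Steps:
-(-180711 + 451650)/((58426 - 236382) + 396059) = -270939/(-177956 + 396059) = -270939/218103 = -1*90313/72701 = -90313/72701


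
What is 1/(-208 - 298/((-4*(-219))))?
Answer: -438/91253 ≈ -0.0047998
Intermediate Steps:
1/(-208 - 298/((-4*(-219)))) = 1/(-208 - 298/876) = 1/(-208 - 298*1/876) = 1/(-208 - 149/438) = 1/(-91253/438) = -438/91253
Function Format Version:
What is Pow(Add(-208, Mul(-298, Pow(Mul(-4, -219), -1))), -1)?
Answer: Rational(-438, 91253) ≈ -0.0047998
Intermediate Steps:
Pow(Add(-208, Mul(-298, Pow(Mul(-4, -219), -1))), -1) = Pow(Add(-208, Mul(-298, Pow(876, -1))), -1) = Pow(Add(-208, Mul(-298, Rational(1, 876))), -1) = Pow(Add(-208, Rational(-149, 438)), -1) = Pow(Rational(-91253, 438), -1) = Rational(-438, 91253)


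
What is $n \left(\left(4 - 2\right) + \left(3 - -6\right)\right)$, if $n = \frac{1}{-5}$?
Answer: $- \frac{11}{5} \approx -2.2$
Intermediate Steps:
$n = - \frac{1}{5} \approx -0.2$
$n \left(\left(4 - 2\right) + \left(3 - -6\right)\right) = - \frac{\left(4 - 2\right) + \left(3 - -6\right)}{5} = - \frac{2 + \left(3 + 6\right)}{5} = - \frac{2 + 9}{5} = \left(- \frac{1}{5}\right) 11 = - \frac{11}{5}$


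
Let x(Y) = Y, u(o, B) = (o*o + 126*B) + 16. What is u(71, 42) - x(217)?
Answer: 10132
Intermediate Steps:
u(o, B) = 16 + o² + 126*B (u(o, B) = (o² + 126*B) + 16 = 16 + o² + 126*B)
u(71, 42) - x(217) = (16 + 71² + 126*42) - 1*217 = (16 + 5041 + 5292) - 217 = 10349 - 217 = 10132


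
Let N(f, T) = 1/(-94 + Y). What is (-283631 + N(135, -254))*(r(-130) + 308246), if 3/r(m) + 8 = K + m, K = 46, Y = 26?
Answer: -546950296887761/6256 ≈ -8.7428e+10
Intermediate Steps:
r(m) = 3/(38 + m) (r(m) = 3/(-8 + (46 + m)) = 3/(38 + m))
N(f, T) = -1/68 (N(f, T) = 1/(-94 + 26) = 1/(-68) = -1/68)
(-283631 + N(135, -254))*(r(-130) + 308246) = (-283631 - 1/68)*(3/(38 - 130) + 308246) = -19286909*(3/(-92) + 308246)/68 = -19286909*(3*(-1/92) + 308246)/68 = -19286909*(-3/92 + 308246)/68 = -19286909/68*28358629/92 = -546950296887761/6256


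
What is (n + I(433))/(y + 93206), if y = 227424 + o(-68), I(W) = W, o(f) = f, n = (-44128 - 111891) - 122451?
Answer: -30893/35618 ≈ -0.86734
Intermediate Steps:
n = -278470 (n = -156019 - 122451 = -278470)
y = 227356 (y = 227424 - 68 = 227356)
(n + I(433))/(y + 93206) = (-278470 + 433)/(227356 + 93206) = -278037/320562 = -278037*1/320562 = -30893/35618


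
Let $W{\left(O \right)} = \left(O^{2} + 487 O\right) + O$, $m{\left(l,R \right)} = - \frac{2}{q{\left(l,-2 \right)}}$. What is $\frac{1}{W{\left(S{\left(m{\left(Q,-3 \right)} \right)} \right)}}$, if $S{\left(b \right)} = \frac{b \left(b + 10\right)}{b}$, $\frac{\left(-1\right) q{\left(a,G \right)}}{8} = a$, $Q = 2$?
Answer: $\frac{64}{322785} \approx 0.00019827$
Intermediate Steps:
$q{\left(a,G \right)} = - 8 a$
$m{\left(l,R \right)} = \frac{1}{4 l}$ ($m{\left(l,R \right)} = - \frac{2}{\left(-8\right) l} = - 2 \left(- \frac{1}{8 l}\right) = \frac{1}{4 l}$)
$S{\left(b \right)} = 10 + b$ ($S{\left(b \right)} = \frac{b \left(10 + b\right)}{b} = 10 + b$)
$W{\left(O \right)} = O^{2} + 488 O$
$\frac{1}{W{\left(S{\left(m{\left(Q,-3 \right)} \right)} \right)}} = \frac{1}{\left(10 + \frac{1}{4 \cdot 2}\right) \left(488 + \left(10 + \frac{1}{4 \cdot 2}\right)\right)} = \frac{1}{\left(10 + \frac{1}{4} \cdot \frac{1}{2}\right) \left(488 + \left(10 + \frac{1}{4} \cdot \frac{1}{2}\right)\right)} = \frac{1}{\left(10 + \frac{1}{8}\right) \left(488 + \left(10 + \frac{1}{8}\right)\right)} = \frac{1}{\frac{81}{8} \left(488 + \frac{81}{8}\right)} = \frac{1}{\frac{81}{8} \cdot \frac{3985}{8}} = \frac{1}{\frac{322785}{64}} = \frac{64}{322785}$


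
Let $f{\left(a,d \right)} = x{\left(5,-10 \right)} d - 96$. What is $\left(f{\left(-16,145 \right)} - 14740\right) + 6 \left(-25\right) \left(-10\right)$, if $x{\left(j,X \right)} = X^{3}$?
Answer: $-158336$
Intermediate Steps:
$f{\left(a,d \right)} = -96 - 1000 d$ ($f{\left(a,d \right)} = \left(-10\right)^{3} d - 96 = - 1000 d - 96 = -96 - 1000 d$)
$\left(f{\left(-16,145 \right)} - 14740\right) + 6 \left(-25\right) \left(-10\right) = \left(\left(-96 - 145000\right) - 14740\right) + 6 \left(-25\right) \left(-10\right) = \left(\left(-96 - 145000\right) - 14740\right) - -1500 = \left(-145096 - 14740\right) + 1500 = -159836 + 1500 = -158336$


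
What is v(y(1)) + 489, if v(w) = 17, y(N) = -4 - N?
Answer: 506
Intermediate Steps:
v(y(1)) + 489 = 17 + 489 = 506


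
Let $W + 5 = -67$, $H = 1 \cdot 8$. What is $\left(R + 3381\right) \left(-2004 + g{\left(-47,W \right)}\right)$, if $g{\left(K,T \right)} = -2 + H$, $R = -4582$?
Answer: $2399598$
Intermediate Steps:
$H = 8$
$W = -72$ ($W = -5 - 67 = -72$)
$g{\left(K,T \right)} = 6$ ($g{\left(K,T \right)} = -2 + 8 = 6$)
$\left(R + 3381\right) \left(-2004 + g{\left(-47,W \right)}\right) = \left(-4582 + 3381\right) \left(-2004 + 6\right) = \left(-1201\right) \left(-1998\right) = 2399598$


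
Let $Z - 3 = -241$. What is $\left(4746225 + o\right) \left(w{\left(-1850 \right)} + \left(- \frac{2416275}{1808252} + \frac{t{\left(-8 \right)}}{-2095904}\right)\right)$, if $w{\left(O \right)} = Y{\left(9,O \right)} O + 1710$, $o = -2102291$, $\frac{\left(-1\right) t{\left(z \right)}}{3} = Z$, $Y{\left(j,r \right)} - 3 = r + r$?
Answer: $\frac{4284406116186404680776023}{236870162488} \approx 1.8088 \cdot 10^{13}$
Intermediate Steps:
$Y{\left(j,r \right)} = 3 + 2 r$ ($Y{\left(j,r \right)} = 3 + \left(r + r\right) = 3 + 2 r$)
$Z = -238$ ($Z = 3 - 241 = -238$)
$t{\left(z \right)} = 714$ ($t{\left(z \right)} = \left(-3\right) \left(-238\right) = 714$)
$w{\left(O \right)} = 1710 + O \left(3 + 2 O\right)$ ($w{\left(O \right)} = \left(3 + 2 O\right) O + 1710 = O \left(3 + 2 O\right) + 1710 = 1710 + O \left(3 + 2 O\right)$)
$\left(4746225 + o\right) \left(w{\left(-1850 \right)} + \left(- \frac{2416275}{1808252} + \frac{t{\left(-8 \right)}}{-2095904}\right)\right) = \left(4746225 - 2102291\right) \left(\left(1710 - 1850 \left(3 + 2 \left(-1850\right)\right)\right) + \left(- \frac{2416275}{1808252} + \frac{714}{-2095904}\right)\right) = 2643934 \left(\left(1710 - 1850 \left(3 - 3700\right)\right) + \left(\left(-2416275\right) \frac{1}{1808252} + 714 \left(- \frac{1}{2095904}\right)\right)\right) = 2643934 \left(\left(1710 - -6839450\right) - \frac{633196441191}{473740324976}\right) = 2643934 \left(\left(1710 + 6839450\right) - \frac{633196441191}{473740324976}\right) = 2643934 \left(6841160 - \frac{633196441191}{473740324976}\right) = 2643934 \cdot \frac{3240932728416370969}{473740324976} = \frac{4284406116186404680776023}{236870162488}$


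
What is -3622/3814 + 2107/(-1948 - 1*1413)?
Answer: -10104820/6409427 ≈ -1.5766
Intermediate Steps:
-3622/3814 + 2107/(-1948 - 1*1413) = -3622*1/3814 + 2107/(-1948 - 1413) = -1811/1907 + 2107/(-3361) = -1811/1907 + 2107*(-1/3361) = -1811/1907 - 2107/3361 = -10104820/6409427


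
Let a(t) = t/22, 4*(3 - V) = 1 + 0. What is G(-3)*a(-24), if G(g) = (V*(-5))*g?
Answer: -45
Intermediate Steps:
V = 11/4 (V = 3 - (1 + 0)/4 = 3 - 1/4*1 = 3 - 1/4 = 11/4 ≈ 2.7500)
G(g) = -55*g/4 (G(g) = ((11/4)*(-5))*g = -55*g/4)
a(t) = t/22 (a(t) = t*(1/22) = t/22)
G(-3)*a(-24) = (-55/4*(-3))*((1/22)*(-24)) = (165/4)*(-12/11) = -45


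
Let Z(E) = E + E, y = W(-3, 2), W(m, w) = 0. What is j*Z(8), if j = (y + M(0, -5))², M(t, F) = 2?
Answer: 64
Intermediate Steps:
y = 0
Z(E) = 2*E
j = 4 (j = (0 + 2)² = 2² = 4)
j*Z(8) = 4*(2*8) = 4*16 = 64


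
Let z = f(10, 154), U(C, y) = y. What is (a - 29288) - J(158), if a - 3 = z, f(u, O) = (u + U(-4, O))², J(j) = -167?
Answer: -2222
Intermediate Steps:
f(u, O) = (O + u)² (f(u, O) = (u + O)² = (O + u)²)
z = 26896 (z = (154 + 10)² = 164² = 26896)
a = 26899 (a = 3 + 26896 = 26899)
(a - 29288) - J(158) = (26899 - 29288) - 1*(-167) = -2389 + 167 = -2222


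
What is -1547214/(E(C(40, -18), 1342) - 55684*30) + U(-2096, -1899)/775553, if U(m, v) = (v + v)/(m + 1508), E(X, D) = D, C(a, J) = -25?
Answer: 8399700686085/9061752038038 ≈ 0.92694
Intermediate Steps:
U(m, v) = 2*v/(1508 + m) (U(m, v) = (2*v)/(1508 + m) = 2*v/(1508 + m))
-1547214/(E(C(40, -18), 1342) - 55684*30) + U(-2096, -1899)/775553 = -1547214/(1342 - 55684*30) + (2*(-1899)/(1508 - 2096))/775553 = -1547214/(1342 - 1670520) + (2*(-1899)/(-588))*(1/775553) = -1547214/(-1669178) + (2*(-1899)*(-1/588))*(1/775553) = -1547214*(-1/1669178) + (633/98)*(1/775553) = 773607/834589 + 633/76004194 = 8399700686085/9061752038038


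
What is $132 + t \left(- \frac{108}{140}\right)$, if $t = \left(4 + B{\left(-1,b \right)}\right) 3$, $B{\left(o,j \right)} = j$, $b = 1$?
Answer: $\frac{843}{7} \approx 120.43$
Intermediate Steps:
$t = 15$ ($t = \left(4 + 1\right) 3 = 5 \cdot 3 = 15$)
$132 + t \left(- \frac{108}{140}\right) = 132 + 15 \left(- \frac{108}{140}\right) = 132 + 15 \left(\left(-108\right) \frac{1}{140}\right) = 132 + 15 \left(- \frac{27}{35}\right) = 132 - \frac{81}{7} = \frac{843}{7}$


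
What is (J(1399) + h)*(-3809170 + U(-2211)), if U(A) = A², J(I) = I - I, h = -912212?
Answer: -984596934412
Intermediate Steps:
J(I) = 0
(J(1399) + h)*(-3809170 + U(-2211)) = (0 - 912212)*(-3809170 + (-2211)²) = -912212*(-3809170 + 4888521) = -912212*1079351 = -984596934412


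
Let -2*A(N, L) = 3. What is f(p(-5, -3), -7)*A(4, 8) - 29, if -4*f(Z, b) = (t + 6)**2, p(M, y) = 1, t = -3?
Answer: -205/8 ≈ -25.625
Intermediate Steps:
A(N, L) = -3/2 (A(N, L) = -1/2*3 = -3/2)
f(Z, b) = -9/4 (f(Z, b) = -(-3 + 6)**2/4 = -1/4*3**2 = -1/4*9 = -9/4)
f(p(-5, -3), -7)*A(4, 8) - 29 = -9/4*(-3/2) - 29 = 27/8 - 29 = -205/8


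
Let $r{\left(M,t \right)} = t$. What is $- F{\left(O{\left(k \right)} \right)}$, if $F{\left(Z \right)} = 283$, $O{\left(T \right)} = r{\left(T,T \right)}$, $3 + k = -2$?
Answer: $-283$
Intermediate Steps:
$k = -5$ ($k = -3 - 2 = -5$)
$O{\left(T \right)} = T$
$- F{\left(O{\left(k \right)} \right)} = \left(-1\right) 283 = -283$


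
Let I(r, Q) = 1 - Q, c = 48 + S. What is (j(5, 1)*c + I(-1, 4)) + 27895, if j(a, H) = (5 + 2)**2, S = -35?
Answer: 28529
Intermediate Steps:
c = 13 (c = 48 - 35 = 13)
j(a, H) = 49 (j(a, H) = 7**2 = 49)
(j(5, 1)*c + I(-1, 4)) + 27895 = (49*13 + (1 - 1*4)) + 27895 = (637 + (1 - 4)) + 27895 = (637 - 3) + 27895 = 634 + 27895 = 28529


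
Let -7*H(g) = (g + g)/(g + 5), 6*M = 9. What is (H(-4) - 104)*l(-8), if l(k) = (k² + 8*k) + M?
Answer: -1080/7 ≈ -154.29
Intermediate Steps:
M = 3/2 (M = (⅙)*9 = 3/2 ≈ 1.5000)
H(g) = -2*g/(7*(5 + g)) (H(g) = -(g + g)/(7*(g + 5)) = -2*g/(7*(5 + g)))
l(k) = 3/2 + k² + 8*k (l(k) = (k² + 8*k) + 3/2 = 3/2 + k² + 8*k)
(H(-4) - 104)*l(-8) = (-2*(-4)/(35 + 7*(-4)) - 104)*(3/2 + (-8)² + 8*(-8)) = (-2*(-4)/(35 - 28) - 104)*(3/2 + 64 - 64) = (-2*(-4)/7 - 104)*(3/2) = (-2*(-4)*⅐ - 104)*(3/2) = (8/7 - 104)*(3/2) = -720/7*3/2 = -1080/7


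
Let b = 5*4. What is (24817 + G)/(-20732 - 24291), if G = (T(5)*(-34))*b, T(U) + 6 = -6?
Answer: -32977/45023 ≈ -0.73245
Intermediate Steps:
T(U) = -12 (T(U) = -6 - 6 = -12)
b = 20
G = 8160 (G = -12*(-34)*20 = 408*20 = 8160)
(24817 + G)/(-20732 - 24291) = (24817 + 8160)/(-20732 - 24291) = 32977/(-45023) = 32977*(-1/45023) = -32977/45023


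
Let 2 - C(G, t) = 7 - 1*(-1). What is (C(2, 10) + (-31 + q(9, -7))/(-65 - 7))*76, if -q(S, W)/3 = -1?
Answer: -3838/9 ≈ -426.44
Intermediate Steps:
q(S, W) = 3 (q(S, W) = -3*(-1) = 3)
C(G, t) = -6 (C(G, t) = 2 - (7 - 1*(-1)) = 2 - (7 + 1) = 2 - 1*8 = 2 - 8 = -6)
(C(2, 10) + (-31 + q(9, -7))/(-65 - 7))*76 = (-6 + (-31 + 3)/(-65 - 7))*76 = (-6 - 28/(-72))*76 = (-6 - 28*(-1/72))*76 = (-6 + 7/18)*76 = -101/18*76 = -3838/9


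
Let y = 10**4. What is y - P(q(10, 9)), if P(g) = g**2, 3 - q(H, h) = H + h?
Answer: 9744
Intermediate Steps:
q(H, h) = 3 - H - h (q(H, h) = 3 - (H + h) = 3 + (-H - h) = 3 - H - h)
y = 10000
y - P(q(10, 9)) = 10000 - (3 - 1*10 - 1*9)**2 = 10000 - (3 - 10 - 9)**2 = 10000 - 1*(-16)**2 = 10000 - 1*256 = 10000 - 256 = 9744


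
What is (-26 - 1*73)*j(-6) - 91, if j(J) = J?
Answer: 503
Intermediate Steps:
(-26 - 1*73)*j(-6) - 91 = (-26 - 1*73)*(-6) - 91 = (-26 - 73)*(-6) - 91 = -99*(-6) - 91 = 594 - 91 = 503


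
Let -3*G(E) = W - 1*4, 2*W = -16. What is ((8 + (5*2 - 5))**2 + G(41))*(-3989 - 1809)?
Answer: -1003054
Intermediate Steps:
W = -8 (W = (1/2)*(-16) = -8)
G(E) = 4 (G(E) = -(-8 - 1*4)/3 = -(-8 - 4)/3 = -1/3*(-12) = 4)
((8 + (5*2 - 5))**2 + G(41))*(-3989 - 1809) = ((8 + (5*2 - 5))**2 + 4)*(-3989 - 1809) = ((8 + (10 - 5))**2 + 4)*(-5798) = ((8 + 5)**2 + 4)*(-5798) = (13**2 + 4)*(-5798) = (169 + 4)*(-5798) = 173*(-5798) = -1003054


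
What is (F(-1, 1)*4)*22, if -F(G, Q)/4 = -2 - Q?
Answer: 1056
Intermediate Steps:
F(G, Q) = 8 + 4*Q (F(G, Q) = -4*(-2 - Q) = 8 + 4*Q)
(F(-1, 1)*4)*22 = ((8 + 4*1)*4)*22 = ((8 + 4)*4)*22 = (12*4)*22 = 48*22 = 1056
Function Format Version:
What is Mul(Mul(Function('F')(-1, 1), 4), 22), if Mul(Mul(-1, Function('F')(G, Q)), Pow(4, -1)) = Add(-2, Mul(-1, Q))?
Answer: 1056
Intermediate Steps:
Function('F')(G, Q) = Add(8, Mul(4, Q)) (Function('F')(G, Q) = Mul(-4, Add(-2, Mul(-1, Q))) = Add(8, Mul(4, Q)))
Mul(Mul(Function('F')(-1, 1), 4), 22) = Mul(Mul(Add(8, Mul(4, 1)), 4), 22) = Mul(Mul(Add(8, 4), 4), 22) = Mul(Mul(12, 4), 22) = Mul(48, 22) = 1056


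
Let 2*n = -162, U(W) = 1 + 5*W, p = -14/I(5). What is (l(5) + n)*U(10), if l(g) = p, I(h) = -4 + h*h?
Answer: -4165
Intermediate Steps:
I(h) = -4 + h**2
p = -2/3 (p = -14/(-4 + 5**2) = -14/(-4 + 25) = -14/21 = -14*1/21 = -2/3 ≈ -0.66667)
l(g) = -2/3
n = -81 (n = (1/2)*(-162) = -81)
(l(5) + n)*U(10) = (-2/3 - 81)*(1 + 5*10) = -245*(1 + 50)/3 = -245/3*51 = -4165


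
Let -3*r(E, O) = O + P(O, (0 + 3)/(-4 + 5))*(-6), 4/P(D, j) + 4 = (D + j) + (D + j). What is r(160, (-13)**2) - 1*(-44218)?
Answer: 11261231/255 ≈ 44162.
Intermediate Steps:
P(D, j) = 4/(-4 + 2*D + 2*j) (P(D, j) = 4/(-4 + ((D + j) + (D + j))) = 4/(-4 + (2*D + 2*j)) = 4/(-4 + 2*D + 2*j))
r(E, O) = 4/(1 + O) - O/3 (r(E, O) = -(O + (2/(-2 + O + (0 + 3)/(-4 + 5)))*(-6))/3 = -(O + (2/(-2 + O + 3/1))*(-6))/3 = -(O + (2/(-2 + O + 3*1))*(-6))/3 = -(O + (2/(-2 + O + 3))*(-6))/3 = -(O + (2/(1 + O))*(-6))/3 = -(O - 12/(1 + O))/3 = 4/(1 + O) - O/3)
r(160, (-13)**2) - 1*(-44218) = (12 - 1*(-13)**2*(1 + (-13)**2))/(3*(1 + (-13)**2)) - 1*(-44218) = (12 - 1*169*(1 + 169))/(3*(1 + 169)) + 44218 = (1/3)*(12 - 1*169*170)/170 + 44218 = (1/3)*(1/170)*(12 - 28730) + 44218 = (1/3)*(1/170)*(-28718) + 44218 = -14359/255 + 44218 = 11261231/255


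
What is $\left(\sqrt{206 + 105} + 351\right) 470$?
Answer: $164970 + 470 \sqrt{311} \approx 1.7326 \cdot 10^{5}$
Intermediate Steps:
$\left(\sqrt{206 + 105} + 351\right) 470 = \left(\sqrt{311} + 351\right) 470 = \left(351 + \sqrt{311}\right) 470 = 164970 + 470 \sqrt{311}$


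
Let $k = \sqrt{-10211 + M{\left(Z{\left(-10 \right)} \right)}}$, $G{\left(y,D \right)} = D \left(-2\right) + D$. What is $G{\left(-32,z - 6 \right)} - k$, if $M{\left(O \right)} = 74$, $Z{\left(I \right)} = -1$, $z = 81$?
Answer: $-75 - i \sqrt{10137} \approx -75.0 - 100.68 i$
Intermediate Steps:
$G{\left(y,D \right)} = - D$ ($G{\left(y,D \right)} = - 2 D + D = - D$)
$k = i \sqrt{10137}$ ($k = \sqrt{-10211 + 74} = \sqrt{-10137} = i \sqrt{10137} \approx 100.68 i$)
$G{\left(-32,z - 6 \right)} - k = - (81 - 6) - i \sqrt{10137} = \left(-1\right) 75 - i \sqrt{10137} = -75 - i \sqrt{10137}$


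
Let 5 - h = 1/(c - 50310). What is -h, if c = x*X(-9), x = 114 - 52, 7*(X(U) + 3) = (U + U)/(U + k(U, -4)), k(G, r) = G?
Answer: -1767057/353410 ≈ -5.0000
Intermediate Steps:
X(U) = -20/7 (X(U) = -3 + ((U + U)/(U + U))/7 = -3 + ((2*U)/((2*U)))/7 = -3 + ((2*U)*(1/(2*U)))/7 = -3 + (⅐)*1 = -3 + ⅐ = -20/7)
x = 62
c = -1240/7 (c = 62*(-20/7) = -1240/7 ≈ -177.14)
h = 1767057/353410 (h = 5 - 1/(-1240/7 - 50310) = 5 - 1/(-353410/7) = 5 - 1*(-7/353410) = 5 + 7/353410 = 1767057/353410 ≈ 5.0000)
-h = -1*1767057/353410 = -1767057/353410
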